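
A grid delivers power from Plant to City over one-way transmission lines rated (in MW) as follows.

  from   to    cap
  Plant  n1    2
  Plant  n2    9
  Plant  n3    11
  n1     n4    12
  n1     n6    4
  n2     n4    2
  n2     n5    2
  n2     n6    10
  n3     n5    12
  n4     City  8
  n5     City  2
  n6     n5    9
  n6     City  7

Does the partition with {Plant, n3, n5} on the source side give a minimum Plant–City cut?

Yes — it is a minimum cut (capacity 13).

Given cut capacity: 2 + 9 + 2 = 13.
Augment Plant→n1→n4→City: bottleneck 2, flow now 2.
Augment Plant→n2→n4→City: bottleneck 2, flow now 4.
Augment Plant→n2→n5→City: bottleneck 2, flow now 6.
Augment Plant→n2→n6→City: bottleneck 5, flow now 11.
Augment Plant→n3→n5→n2→n6→City: bottleneck 2, flow now 13. (uses reverse residual edge)
No augmenting path remains; maximum flow = 13.
Cut capacity 13 equals the max flow, so it is a minimum cut.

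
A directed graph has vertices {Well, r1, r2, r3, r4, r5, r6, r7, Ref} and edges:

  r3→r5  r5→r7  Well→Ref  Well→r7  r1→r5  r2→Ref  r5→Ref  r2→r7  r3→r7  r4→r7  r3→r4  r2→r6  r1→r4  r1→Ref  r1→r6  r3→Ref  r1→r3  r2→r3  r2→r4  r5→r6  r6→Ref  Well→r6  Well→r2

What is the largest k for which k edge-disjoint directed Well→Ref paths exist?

Assign every edge capacity 1; by Menger, the answer equals the max flow.
Path Well→Ref (+1); total 1.
Path Well→r2→Ref (+1); total 2.
Path Well→r6→Ref (+1); total 3.
No residual Well→Ref path; max flow = 3.
Certifying cut of size 3: {Well→Ref, Well→r2, Well→r6}.

3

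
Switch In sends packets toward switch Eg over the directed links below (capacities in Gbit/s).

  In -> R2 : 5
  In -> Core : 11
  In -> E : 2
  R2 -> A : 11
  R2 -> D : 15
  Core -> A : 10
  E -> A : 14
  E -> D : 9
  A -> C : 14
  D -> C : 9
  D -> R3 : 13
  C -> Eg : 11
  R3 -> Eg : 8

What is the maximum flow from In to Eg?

Augment In→R2→A→C→Eg: bottleneck 5, flow now 5.
Augment In→Core→A→C→Eg: bottleneck 6, flow now 11.
Augment In→E→D→R3→Eg: bottleneck 2, flow now 13.
Augment In→Core→A→R2→D→R3→Eg: bottleneck 4, flow now 17. (uses reverse residual edge)
No augmenting path remains; maximum flow = 17.
In the residual graph, reachable from In: {In, Core}.
Min-cut edges: In→R2 (5), In→E (2), Core→A (10); capacity 5 + 2 + 10 = 17.
This cut is saturated, so no flow can exceed 17.

17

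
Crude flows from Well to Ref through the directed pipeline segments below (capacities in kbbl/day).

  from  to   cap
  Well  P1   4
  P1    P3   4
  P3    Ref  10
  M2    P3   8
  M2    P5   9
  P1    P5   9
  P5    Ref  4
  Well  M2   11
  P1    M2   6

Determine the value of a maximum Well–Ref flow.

Augment Well→P1→P3→Ref: bottleneck 4, flow now 4.
Augment Well→M2→P3→Ref: bottleneck 6, flow now 10.
Augment Well→M2→P5→Ref: bottleneck 4, flow now 14.
No augmenting path remains; maximum flow = 14.
In the residual graph, reachable from Well: {Well, P1, M2, P3, P5}.
Min-cut edges: P3→Ref (10), P5→Ref (4); capacity 10 + 4 = 14.
This cut is saturated, so no flow can exceed 14.

14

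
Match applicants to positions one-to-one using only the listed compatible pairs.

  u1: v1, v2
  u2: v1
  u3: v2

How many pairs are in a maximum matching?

Unit-capacity flow: source→left, listed edges, right→sink; max matching = max flow.
Augmenting path u1→v1 (+1); matched 1.
Augmenting path u3→v2 (+1); matched 2.
No augmenting path remains; maximum matching = 2.
König certificate: {v1, v2} is a vertex cover of size 2 (every listed pair touches it), so no matching can be larger.

2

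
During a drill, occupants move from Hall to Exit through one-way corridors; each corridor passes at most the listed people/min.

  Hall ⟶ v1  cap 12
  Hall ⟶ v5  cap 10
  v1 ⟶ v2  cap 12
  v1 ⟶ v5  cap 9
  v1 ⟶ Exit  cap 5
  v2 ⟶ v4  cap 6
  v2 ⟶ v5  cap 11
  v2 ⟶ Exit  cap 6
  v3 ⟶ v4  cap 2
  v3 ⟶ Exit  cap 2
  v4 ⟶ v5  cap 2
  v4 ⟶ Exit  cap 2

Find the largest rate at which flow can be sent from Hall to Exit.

Augment Hall→v1→Exit: bottleneck 5, flow now 5.
Augment Hall→v1→v2→Exit: bottleneck 6, flow now 11.
Augment Hall→v1→v2→v4→Exit: bottleneck 1, flow now 12.
No augmenting path remains; maximum flow = 12.
In the residual graph, reachable from Hall: {Hall, v5}.
Min-cut edges: Hall→v1 (12); capacity 12 = 12.
This cut is saturated, so no flow can exceed 12.

12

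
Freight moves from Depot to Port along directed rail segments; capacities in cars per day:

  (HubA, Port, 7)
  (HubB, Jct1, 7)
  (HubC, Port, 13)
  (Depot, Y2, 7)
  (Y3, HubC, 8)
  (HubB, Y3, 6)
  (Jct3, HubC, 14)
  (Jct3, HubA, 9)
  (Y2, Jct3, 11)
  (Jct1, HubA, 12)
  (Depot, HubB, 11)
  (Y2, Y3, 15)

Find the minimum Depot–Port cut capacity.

18

Augment Depot→Y2→Y3→HubC→Port: bottleneck 7, flow now 7.
Augment Depot→HubB→Y3→HubC→Port: bottleneck 1, flow now 8.
Augment Depot→HubB→Jct1→HubA→Port: bottleneck 7, flow now 15.
Augment Depot→HubB→Y3→Y2→Jct3→HubC→Port: bottleneck 3, flow now 18. (uses reverse residual edge)
No augmenting path remains; maximum flow = 18.
By max-flow min-cut, the minimum cut capacity equals the max flow.
In the residual graph, reachable from Depot: {Depot}.
Min-cut edges: Depot→Y2 (7), Depot→HubB (11); capacity 7 + 11 = 18.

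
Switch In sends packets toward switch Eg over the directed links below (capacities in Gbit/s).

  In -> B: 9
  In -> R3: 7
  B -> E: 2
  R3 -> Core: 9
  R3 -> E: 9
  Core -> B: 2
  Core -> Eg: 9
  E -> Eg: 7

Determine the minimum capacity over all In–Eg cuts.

9

Augment In→B→E→Eg: bottleneck 2, flow now 2.
Augment In→R3→Core→Eg: bottleneck 7, flow now 9.
No augmenting path remains; maximum flow = 9.
By max-flow min-cut, the minimum cut capacity equals the max flow.
In the residual graph, reachable from In: {In, B}.
Min-cut edges: In→R3 (7), B→E (2); capacity 7 + 2 = 9.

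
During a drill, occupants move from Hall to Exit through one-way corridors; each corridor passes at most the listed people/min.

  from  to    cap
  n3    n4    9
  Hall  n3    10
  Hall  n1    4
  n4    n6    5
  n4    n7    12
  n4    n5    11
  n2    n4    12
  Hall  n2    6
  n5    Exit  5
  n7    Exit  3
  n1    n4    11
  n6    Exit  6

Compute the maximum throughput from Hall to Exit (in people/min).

Augment Hall→n1→n4→n5→Exit: bottleneck 4, flow now 4.
Augment Hall→n2→n4→n5→Exit: bottleneck 1, flow now 5.
Augment Hall→n2→n4→n6→Exit: bottleneck 5, flow now 10.
Augment Hall→n3→n4→n7→Exit: bottleneck 3, flow now 13.
No augmenting path remains; maximum flow = 13.
In the residual graph, reachable from Hall: {Hall, n1, n2, n3, n4, n5, n7}.
Min-cut edges: n4→n6 (5), n5→Exit (5), n7→Exit (3); capacity 5 + 5 + 3 = 13.
This cut is saturated, so no flow can exceed 13.

13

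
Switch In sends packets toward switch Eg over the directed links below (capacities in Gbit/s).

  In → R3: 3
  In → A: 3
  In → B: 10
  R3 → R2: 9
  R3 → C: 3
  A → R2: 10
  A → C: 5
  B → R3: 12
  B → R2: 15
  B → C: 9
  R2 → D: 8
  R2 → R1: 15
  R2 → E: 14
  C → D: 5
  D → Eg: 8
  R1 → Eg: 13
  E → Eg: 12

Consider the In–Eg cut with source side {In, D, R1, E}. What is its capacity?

49

Edges leaving {In, D, R1, E}: In→R3 (3), In→A (3), In→B (10), D→Eg (8), R1→Eg (13), E→Eg (12).
Cut capacity = 3 + 3 + 10 + 8 + 13 + 12 = 49.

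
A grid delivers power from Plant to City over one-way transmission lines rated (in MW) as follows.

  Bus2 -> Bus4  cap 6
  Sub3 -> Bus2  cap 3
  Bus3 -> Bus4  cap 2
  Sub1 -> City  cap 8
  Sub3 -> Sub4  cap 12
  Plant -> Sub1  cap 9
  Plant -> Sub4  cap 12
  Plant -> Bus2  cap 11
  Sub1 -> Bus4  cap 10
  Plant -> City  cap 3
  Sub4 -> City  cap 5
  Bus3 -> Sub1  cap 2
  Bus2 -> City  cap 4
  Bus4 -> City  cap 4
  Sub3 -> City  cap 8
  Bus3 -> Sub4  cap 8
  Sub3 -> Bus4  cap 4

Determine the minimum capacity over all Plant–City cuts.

24

Augment Plant→City: bottleneck 3, flow now 3.
Augment Plant→Bus2→City: bottleneck 4, flow now 7.
Augment Plant→Sub4→City: bottleneck 5, flow now 12.
Augment Plant→Sub1→City: bottleneck 8, flow now 20.
Augment Plant→Bus2→Bus4→City: bottleneck 4, flow now 24.
No augmenting path remains; maximum flow = 24.
By max-flow min-cut, the minimum cut capacity equals the max flow.
In the residual graph, reachable from Plant: {Plant, Bus2, Sub4, Sub1, Bus4}.
Min-cut edges: Plant→City (3), Bus2→City (4), Sub4→City (5), Sub1→City (8), Bus4→City (4); capacity 3 + 4 + 5 + 8 + 4 = 24.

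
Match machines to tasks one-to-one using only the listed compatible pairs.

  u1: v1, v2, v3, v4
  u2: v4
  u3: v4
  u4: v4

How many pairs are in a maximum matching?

2

Unit-capacity flow: source→left, listed edges, right→sink; max matching = max flow.
Augmenting path u1→v1 (+1); matched 1.
Augmenting path u2→v4 (+1); matched 2.
No augmenting path remains; maximum matching = 2.
König certificate: {u1, v4} is a vertex cover of size 2 (every listed pair touches it), so no matching can be larger.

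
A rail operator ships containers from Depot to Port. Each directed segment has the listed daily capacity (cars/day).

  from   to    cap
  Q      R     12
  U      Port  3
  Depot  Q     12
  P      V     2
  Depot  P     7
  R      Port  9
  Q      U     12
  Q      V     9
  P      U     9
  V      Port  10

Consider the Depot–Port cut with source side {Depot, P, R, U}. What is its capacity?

Edges leaving {Depot, P, R, U}: Depot→Q (12), P→V (2), R→Port (9), U→Port (3).
Cut capacity = 12 + 2 + 9 + 3 = 26.

26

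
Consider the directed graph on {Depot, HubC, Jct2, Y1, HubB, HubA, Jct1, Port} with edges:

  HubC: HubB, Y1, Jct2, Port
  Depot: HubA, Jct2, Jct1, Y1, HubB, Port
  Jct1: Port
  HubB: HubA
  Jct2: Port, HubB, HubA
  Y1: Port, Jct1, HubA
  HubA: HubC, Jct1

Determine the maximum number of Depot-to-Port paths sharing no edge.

Assign every edge capacity 1; by Menger, the answer equals the max flow.
Path Depot→Port (+1); total 1.
Path Depot→Jct2→Port (+1); total 2.
Path Depot→Y1→Port (+1); total 3.
Path Depot→Jct1→Port (+1); total 4.
Path Depot→HubA→HubC→Port (+1); total 5.
No residual Depot→Port path; max flow = 5.
Certifying cut of size 5: {Depot→Jct2, Depot→Port, Depot→Y1, HubA→HubC, Jct1→Port}.

5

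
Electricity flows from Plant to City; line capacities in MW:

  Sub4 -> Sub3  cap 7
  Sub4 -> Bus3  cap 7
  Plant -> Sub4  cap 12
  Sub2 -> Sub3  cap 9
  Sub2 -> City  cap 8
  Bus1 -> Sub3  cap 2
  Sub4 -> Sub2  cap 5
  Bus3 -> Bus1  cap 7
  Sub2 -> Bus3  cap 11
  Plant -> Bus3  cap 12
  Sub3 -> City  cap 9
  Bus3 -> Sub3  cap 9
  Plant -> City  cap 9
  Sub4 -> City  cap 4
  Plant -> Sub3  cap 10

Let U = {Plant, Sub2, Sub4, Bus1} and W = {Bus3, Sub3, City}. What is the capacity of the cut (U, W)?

Edges leaving {Plant, Sub2, Sub4, Bus1}: Plant→Bus3 (12), Plant→Sub3 (10), Plant→City (9), Sub2→Bus3 (11), Sub2→Sub3 (9), Sub2→City (8), Sub4→Bus3 (7), Sub4→Sub3 (7), Sub4→City (4), Bus1→Sub3 (2).
Cut capacity = 12 + 10 + 9 + 11 + 9 + 8 + 7 + 7 + 4 + 2 = 79.

79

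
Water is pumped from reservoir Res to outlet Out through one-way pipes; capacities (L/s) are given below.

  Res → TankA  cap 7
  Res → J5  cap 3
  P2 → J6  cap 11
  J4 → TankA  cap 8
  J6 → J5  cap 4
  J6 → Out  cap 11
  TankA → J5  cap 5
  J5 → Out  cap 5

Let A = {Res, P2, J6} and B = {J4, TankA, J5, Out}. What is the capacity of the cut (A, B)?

25

Edges leaving {Res, P2, J6}: Res→TankA (7), Res→J5 (3), J6→J5 (4), J6→Out (11).
Cut capacity = 7 + 3 + 4 + 11 = 25.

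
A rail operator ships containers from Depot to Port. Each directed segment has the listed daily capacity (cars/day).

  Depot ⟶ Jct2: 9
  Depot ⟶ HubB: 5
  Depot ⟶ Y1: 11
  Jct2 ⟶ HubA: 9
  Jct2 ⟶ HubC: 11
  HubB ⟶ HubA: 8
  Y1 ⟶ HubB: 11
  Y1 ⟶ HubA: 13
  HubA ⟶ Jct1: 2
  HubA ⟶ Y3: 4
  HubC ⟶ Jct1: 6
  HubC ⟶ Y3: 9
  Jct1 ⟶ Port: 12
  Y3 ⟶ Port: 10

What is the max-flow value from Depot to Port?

Augment Depot→Jct2→HubA→Jct1→Port: bottleneck 2, flow now 2.
Augment Depot→Jct2→HubA→Y3→Port: bottleneck 4, flow now 6.
Augment Depot→Jct2→HubC→Jct1→Port: bottleneck 3, flow now 9.
Augment Depot→HubB→HubA→Jct2→HubC→Jct1→Port: bottleneck 3, flow now 12. (uses reverse residual edge)
Augment Depot→HubB→HubA→Jct2→HubC→Y3→Port: bottleneck 2, flow now 14. (uses reverse residual edge)
Augment Depot→Y1→HubA→Jct2→HubC→Y3→Port: bottleneck 1, flow now 15. (uses reverse residual edge)
No augmenting path remains; maximum flow = 15.
In the residual graph, reachable from Depot: {Depot, HubB, Y1, HubA}.
Min-cut edges: Depot→Jct2 (9), HubA→Jct1 (2), HubA→Y3 (4); capacity 9 + 2 + 4 = 15.
This cut is saturated, so no flow can exceed 15.

15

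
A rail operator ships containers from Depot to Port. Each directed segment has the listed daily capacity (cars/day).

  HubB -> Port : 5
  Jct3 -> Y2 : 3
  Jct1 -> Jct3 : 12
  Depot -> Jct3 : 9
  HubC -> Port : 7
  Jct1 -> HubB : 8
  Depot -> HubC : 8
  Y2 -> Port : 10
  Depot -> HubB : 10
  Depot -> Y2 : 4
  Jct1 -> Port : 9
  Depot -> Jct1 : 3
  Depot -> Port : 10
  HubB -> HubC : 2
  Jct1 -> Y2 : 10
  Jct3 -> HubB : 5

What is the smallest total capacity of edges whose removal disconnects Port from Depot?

Augment Depot→Port: bottleneck 10, flow now 10.
Augment Depot→HubC→Port: bottleneck 7, flow now 17.
Augment Depot→Jct1→Port: bottleneck 3, flow now 20.
Augment Depot→HubB→Port: bottleneck 5, flow now 25.
Augment Depot→Y2→Port: bottleneck 4, flow now 29.
Augment Depot→Jct3→Y2→Port: bottleneck 3, flow now 32.
No augmenting path remains; maximum flow = 32.
By max-flow min-cut, the minimum cut capacity equals the max flow.
In the residual graph, reachable from Depot: {Depot, HubC, Jct3, HubB}.
Min-cut edges: Depot→Jct1 (3), Depot→Y2 (4), Depot→Port (10), HubC→Port (7), Jct3→Y2 (3), HubB→Port (5); capacity 3 + 4 + 10 + 7 + 3 + 5 = 32.

32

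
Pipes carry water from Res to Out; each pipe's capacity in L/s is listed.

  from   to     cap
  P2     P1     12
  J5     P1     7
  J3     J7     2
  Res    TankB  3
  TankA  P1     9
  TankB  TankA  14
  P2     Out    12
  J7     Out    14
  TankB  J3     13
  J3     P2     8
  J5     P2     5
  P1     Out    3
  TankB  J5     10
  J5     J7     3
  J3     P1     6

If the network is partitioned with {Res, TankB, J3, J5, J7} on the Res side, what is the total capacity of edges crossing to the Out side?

54

Edges leaving {Res, TankB, J3, J5, J7}: TankB→TankA (14), J3→P2 (8), J3→P1 (6), J5→P2 (5), J5→P1 (7), J7→Out (14).
Cut capacity = 14 + 8 + 6 + 5 + 7 + 14 = 54.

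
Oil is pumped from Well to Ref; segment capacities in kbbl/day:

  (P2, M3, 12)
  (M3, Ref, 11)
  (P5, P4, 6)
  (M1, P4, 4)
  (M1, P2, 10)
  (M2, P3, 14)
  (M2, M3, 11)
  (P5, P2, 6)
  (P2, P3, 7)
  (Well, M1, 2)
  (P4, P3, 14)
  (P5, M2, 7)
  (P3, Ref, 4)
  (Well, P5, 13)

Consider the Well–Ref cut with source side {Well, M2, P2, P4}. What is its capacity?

73

Edges leaving {Well, M2, P2, P4}: Well→M1 (2), Well→P5 (13), M2→P3 (14), M2→M3 (11), P2→P3 (7), P2→M3 (12), P4→P3 (14).
Cut capacity = 2 + 13 + 14 + 11 + 7 + 12 + 14 = 73.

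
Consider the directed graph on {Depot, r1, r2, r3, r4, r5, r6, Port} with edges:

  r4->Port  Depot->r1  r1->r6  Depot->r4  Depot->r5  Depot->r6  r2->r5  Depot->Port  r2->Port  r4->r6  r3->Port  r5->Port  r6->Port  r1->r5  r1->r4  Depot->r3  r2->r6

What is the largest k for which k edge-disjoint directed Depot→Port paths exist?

Assign every edge capacity 1; by Menger, the answer equals the max flow.
Path Depot→Port (+1); total 1.
Path Depot→r3→Port (+1); total 2.
Path Depot→r4→Port (+1); total 3.
Path Depot→r5→Port (+1); total 4.
Path Depot→r6→Port (+1); total 5.
No residual Depot→Port path; max flow = 5.
Certifying cut of size 5: {Depot→Port, Depot→r3, r4→Port, r5→Port, r6→Port}.

5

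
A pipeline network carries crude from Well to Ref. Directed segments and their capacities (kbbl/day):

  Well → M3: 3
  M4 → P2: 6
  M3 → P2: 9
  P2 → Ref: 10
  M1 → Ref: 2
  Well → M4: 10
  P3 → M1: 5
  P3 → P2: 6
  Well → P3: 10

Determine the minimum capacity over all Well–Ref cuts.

Augment Well→P3→M1→Ref: bottleneck 2, flow now 2.
Augment Well→P3→P2→Ref: bottleneck 6, flow now 8.
Augment Well→M4→P2→Ref: bottleneck 4, flow now 12.
No augmenting path remains; maximum flow = 12.
By max-flow min-cut, the minimum cut capacity equals the max flow.
In the residual graph, reachable from Well: {Well, P3, M4, M3, M1, P2}.
Min-cut edges: M1→Ref (2), P2→Ref (10); capacity 2 + 10 = 12.

12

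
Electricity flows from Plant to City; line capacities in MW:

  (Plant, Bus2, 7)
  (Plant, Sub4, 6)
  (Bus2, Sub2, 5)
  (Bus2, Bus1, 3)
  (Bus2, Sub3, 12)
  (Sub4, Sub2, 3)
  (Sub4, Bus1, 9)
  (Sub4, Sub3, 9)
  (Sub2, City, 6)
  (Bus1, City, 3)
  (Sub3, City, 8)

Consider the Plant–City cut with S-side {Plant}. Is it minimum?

Yes — it is a minimum cut (capacity 13).

Given cut capacity: 7 + 6 = 13.
Augment Plant→Bus2→Sub2→City: bottleneck 5, flow now 5.
Augment Plant→Bus2→Bus1→City: bottleneck 2, flow now 7.
Augment Plant→Sub4→Sub2→City: bottleneck 1, flow now 8.
Augment Plant→Sub4→Bus1→City: bottleneck 1, flow now 9.
Augment Plant→Sub4→Sub3→City: bottleneck 4, flow now 13.
No augmenting path remains; maximum flow = 13.
Cut capacity 13 equals the max flow, so it is a minimum cut.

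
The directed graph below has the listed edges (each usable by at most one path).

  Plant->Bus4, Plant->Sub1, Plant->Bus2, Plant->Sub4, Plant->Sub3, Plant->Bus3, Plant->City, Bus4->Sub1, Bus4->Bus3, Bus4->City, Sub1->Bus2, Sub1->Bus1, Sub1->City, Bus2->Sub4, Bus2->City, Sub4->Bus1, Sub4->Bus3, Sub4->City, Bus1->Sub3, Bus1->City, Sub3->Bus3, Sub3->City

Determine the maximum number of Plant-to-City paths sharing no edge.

Assign every edge capacity 1; by Menger, the answer equals the max flow.
Path Plant→City (+1); total 1.
Path Plant→Bus4→City (+1); total 2.
Path Plant→Sub1→City (+1); total 3.
Path Plant→Bus2→City (+1); total 4.
Path Plant→Sub4→City (+1); total 5.
Path Plant→Sub3→City (+1); total 6.
No residual Plant→City path; max flow = 6.
Certifying cut of size 6: {Plant→Bus2, Plant→Bus4, Plant→City, Plant→Sub1, Plant→Sub3, Plant→Sub4}.

6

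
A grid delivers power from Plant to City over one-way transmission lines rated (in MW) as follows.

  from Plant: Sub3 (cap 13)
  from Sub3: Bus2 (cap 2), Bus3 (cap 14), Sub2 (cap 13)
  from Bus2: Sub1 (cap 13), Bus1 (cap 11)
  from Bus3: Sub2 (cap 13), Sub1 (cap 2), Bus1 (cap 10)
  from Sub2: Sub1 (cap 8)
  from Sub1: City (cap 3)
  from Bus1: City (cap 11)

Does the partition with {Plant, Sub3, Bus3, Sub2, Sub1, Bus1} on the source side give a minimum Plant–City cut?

Given cut capacity: 2 + 3 + 11 = 16.
Augment Plant→Sub3→Bus2→Sub1→City: bottleneck 2, flow now 2.
Augment Plant→Sub3→Bus3→Sub1→City: bottleneck 1, flow now 3.
Augment Plant→Sub3→Bus3→Bus1→City: bottleneck 10, flow now 13.
No augmenting path remains; maximum flow = 13.
In the residual graph, reachable from Plant: {Plant}.
Min-cut edges: Plant→Sub3 (13); capacity 13 = 13.
Cut capacity 16 exceeds the max flow 13, so it is not minimum.

No — its capacity is 16, but the minimum cut has capacity 13.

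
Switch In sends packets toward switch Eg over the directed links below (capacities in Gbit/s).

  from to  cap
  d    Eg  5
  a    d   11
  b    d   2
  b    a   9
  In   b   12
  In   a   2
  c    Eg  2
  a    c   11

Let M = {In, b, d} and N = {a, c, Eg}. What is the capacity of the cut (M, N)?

Edges leaving {In, b, d}: In→a (2), b→a (9), d→Eg (5).
Cut capacity = 2 + 9 + 5 = 16.

16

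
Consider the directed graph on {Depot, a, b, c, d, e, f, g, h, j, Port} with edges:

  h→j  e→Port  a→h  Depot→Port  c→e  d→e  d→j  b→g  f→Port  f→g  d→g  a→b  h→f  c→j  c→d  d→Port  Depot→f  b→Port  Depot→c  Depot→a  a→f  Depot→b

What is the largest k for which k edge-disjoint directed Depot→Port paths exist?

Assign every edge capacity 1; by Menger, the answer equals the max flow.
Path Depot→Port (+1); total 1.
Path Depot→b→Port (+1); total 2.
Path Depot→f→Port (+1); total 3.
Path Depot→c→d→Port (+1); total 4.
No residual Depot→Port path; max flow = 4.
Certifying cut of size 4: {Depot→Port, Depot→c, b→Port, f→Port}.

4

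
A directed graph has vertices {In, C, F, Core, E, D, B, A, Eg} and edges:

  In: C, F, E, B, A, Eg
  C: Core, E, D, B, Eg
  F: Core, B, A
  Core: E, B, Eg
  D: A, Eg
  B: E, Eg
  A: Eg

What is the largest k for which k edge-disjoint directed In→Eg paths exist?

Assign every edge capacity 1; by Menger, the answer equals the max flow.
Path In→Eg (+1); total 1.
Path In→C→Eg (+1); total 2.
Path In→B→Eg (+1); total 3.
Path In→A→Eg (+1); total 4.
Path In→F→Core→Eg (+1); total 5.
No residual In→Eg path; max flow = 5.
Certifying cut of size 5: {In→A, In→B, In→C, In→Eg, In→F}.

5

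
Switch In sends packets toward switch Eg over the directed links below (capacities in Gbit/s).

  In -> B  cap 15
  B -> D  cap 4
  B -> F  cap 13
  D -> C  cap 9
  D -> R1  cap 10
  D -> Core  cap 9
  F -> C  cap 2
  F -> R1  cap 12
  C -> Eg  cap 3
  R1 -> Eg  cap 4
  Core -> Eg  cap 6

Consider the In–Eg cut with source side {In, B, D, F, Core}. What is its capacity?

Edges leaving {In, B, D, F, Core}: D→C (9), D→R1 (10), F→C (2), F→R1 (12), Core→Eg (6).
Cut capacity = 9 + 10 + 2 + 12 + 6 = 39.

39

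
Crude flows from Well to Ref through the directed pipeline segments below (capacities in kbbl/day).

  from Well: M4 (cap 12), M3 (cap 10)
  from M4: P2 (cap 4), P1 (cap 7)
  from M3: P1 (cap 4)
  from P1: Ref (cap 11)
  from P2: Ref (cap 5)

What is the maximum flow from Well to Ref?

15

Augment Well→M4→P1→Ref: bottleneck 7, flow now 7.
Augment Well→M4→P2→Ref: bottleneck 4, flow now 11.
Augment Well→M3→P1→Ref: bottleneck 4, flow now 15.
No augmenting path remains; maximum flow = 15.
In the residual graph, reachable from Well: {Well, M4, M3}.
Min-cut edges: M4→P1 (7), M4→P2 (4), M3→P1 (4); capacity 7 + 4 + 4 = 15.
This cut is saturated, so no flow can exceed 15.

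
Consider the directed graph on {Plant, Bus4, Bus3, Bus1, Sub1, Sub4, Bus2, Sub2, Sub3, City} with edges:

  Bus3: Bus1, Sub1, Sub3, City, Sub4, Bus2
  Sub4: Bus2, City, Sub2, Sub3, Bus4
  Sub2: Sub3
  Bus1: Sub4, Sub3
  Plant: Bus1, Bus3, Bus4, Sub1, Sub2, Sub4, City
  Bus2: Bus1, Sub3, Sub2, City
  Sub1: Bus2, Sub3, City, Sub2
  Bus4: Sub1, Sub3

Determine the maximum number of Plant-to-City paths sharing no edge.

Assign every edge capacity 1; by Menger, the answer equals the max flow.
Path Plant→City (+1); total 1.
Path Plant→Bus3→City (+1); total 2.
Path Plant→Sub1→City (+1); total 3.
Path Plant→Sub4→City (+1); total 4.
Path Plant→Bus4→Sub1→Bus2→City (+1); total 5.
No residual Plant→City path; max flow = 5.
Certifying cut of size 5: {Bus2→City, Plant→Bus3, Plant→City, Sub1→City, Sub4→City}.

5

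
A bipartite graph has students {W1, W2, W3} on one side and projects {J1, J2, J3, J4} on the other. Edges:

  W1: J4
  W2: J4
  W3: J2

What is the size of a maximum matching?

2

Unit-capacity flow: source→left, listed edges, right→sink; max matching = max flow.
Augmenting path W1→J4 (+1); matched 1.
Augmenting path W3→J2 (+1); matched 2.
No augmenting path remains; maximum matching = 2.
König certificate: {W3, J4} is a vertex cover of size 2 (every listed pair touches it), so no matching can be larger.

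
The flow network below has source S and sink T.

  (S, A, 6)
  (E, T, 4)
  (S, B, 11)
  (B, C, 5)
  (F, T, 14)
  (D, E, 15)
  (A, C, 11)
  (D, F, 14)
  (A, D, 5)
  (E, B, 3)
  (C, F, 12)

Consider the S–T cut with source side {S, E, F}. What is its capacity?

38

Edges leaving {S, E, F}: S→A (6), S→B (11), E→B (3), E→T (4), F→T (14).
Cut capacity = 6 + 11 + 3 + 4 + 14 = 38.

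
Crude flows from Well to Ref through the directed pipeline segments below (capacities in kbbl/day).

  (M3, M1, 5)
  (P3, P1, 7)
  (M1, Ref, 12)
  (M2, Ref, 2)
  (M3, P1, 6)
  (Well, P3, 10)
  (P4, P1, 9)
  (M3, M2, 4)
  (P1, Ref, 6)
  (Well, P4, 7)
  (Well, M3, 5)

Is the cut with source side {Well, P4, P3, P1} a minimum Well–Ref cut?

Given cut capacity: 5 + 6 = 11.
Augment Well→M3→P1→Ref: bottleneck 5, flow now 5.
Augment Well→P4→P1→Ref: bottleneck 1, flow now 6.
Augment Well→P4→P1→M3→M1→Ref: bottleneck 5, flow now 11. (uses reverse residual edge)
No augmenting path remains; maximum flow = 11.
Cut capacity 11 equals the max flow, so it is a minimum cut.

Yes — it is a minimum cut (capacity 11).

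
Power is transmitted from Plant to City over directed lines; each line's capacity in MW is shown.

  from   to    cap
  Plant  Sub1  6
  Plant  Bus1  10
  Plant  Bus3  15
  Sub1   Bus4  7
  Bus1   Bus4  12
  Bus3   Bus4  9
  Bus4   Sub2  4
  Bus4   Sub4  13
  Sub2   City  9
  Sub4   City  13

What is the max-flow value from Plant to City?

Augment Plant→Sub1→Bus4→Sub2→City: bottleneck 4, flow now 4.
Augment Plant→Sub1→Bus4→Sub4→City: bottleneck 2, flow now 6.
Augment Plant→Bus1→Bus4→Sub4→City: bottleneck 10, flow now 16.
Augment Plant→Bus3→Bus4→Sub4→City: bottleneck 1, flow now 17.
No augmenting path remains; maximum flow = 17.
In the residual graph, reachable from Plant: {Plant, Sub1, Bus1, Bus3, Bus4}.
Min-cut edges: Bus4→Sub2 (4), Bus4→Sub4 (13); capacity 4 + 13 = 17.
This cut is saturated, so no flow can exceed 17.

17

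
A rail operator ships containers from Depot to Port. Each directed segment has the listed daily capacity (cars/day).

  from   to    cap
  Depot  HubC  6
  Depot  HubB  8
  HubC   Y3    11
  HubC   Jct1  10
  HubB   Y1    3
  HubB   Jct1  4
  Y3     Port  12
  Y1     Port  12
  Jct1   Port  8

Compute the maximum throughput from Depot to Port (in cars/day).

13

Augment Depot→HubC→Y3→Port: bottleneck 6, flow now 6.
Augment Depot→HubB→Y1→Port: bottleneck 3, flow now 9.
Augment Depot→HubB→Jct1→Port: bottleneck 4, flow now 13.
No augmenting path remains; maximum flow = 13.
In the residual graph, reachable from Depot: {Depot, HubB}.
Min-cut edges: Depot→HubC (6), HubB→Y1 (3), HubB→Jct1 (4); capacity 6 + 3 + 4 = 13.
This cut is saturated, so no flow can exceed 13.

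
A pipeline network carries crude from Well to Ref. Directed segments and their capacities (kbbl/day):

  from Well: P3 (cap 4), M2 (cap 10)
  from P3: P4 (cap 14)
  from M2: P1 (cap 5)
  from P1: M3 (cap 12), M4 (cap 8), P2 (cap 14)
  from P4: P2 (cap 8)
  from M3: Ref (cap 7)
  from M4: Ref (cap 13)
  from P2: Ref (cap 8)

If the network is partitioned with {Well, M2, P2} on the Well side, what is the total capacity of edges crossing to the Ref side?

Edges leaving {Well, M2, P2}: Well→P3 (4), M2→P1 (5), P2→Ref (8).
Cut capacity = 4 + 5 + 8 = 17.

17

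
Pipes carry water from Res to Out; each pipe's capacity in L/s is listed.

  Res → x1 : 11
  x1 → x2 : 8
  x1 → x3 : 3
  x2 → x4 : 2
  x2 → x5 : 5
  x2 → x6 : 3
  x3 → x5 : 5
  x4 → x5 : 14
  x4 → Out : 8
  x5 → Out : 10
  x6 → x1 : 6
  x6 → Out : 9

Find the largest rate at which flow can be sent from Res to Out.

Augment Res→x1→x2→x4→Out: bottleneck 2, flow now 2.
Augment Res→x1→x2→x5→Out: bottleneck 5, flow now 7.
Augment Res→x1→x2→x6→Out: bottleneck 1, flow now 8.
Augment Res→x1→x3→x5→Out: bottleneck 3, flow now 11.
No augmenting path remains; maximum flow = 11.
In the residual graph, reachable from Res: {Res}.
Min-cut edges: Res→x1 (11); capacity 11 = 11.
This cut is saturated, so no flow can exceed 11.

11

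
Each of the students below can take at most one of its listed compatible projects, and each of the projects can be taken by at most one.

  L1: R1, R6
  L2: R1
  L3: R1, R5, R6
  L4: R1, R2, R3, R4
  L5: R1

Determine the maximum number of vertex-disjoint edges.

Unit-capacity flow: source→left, listed edges, right→sink; max matching = max flow.
Augmenting path L1→R1 (+1); matched 1.
Augmenting path L3→R5 (+1); matched 2.
Augmenting path L4→R2 (+1); matched 3.
Augmenting path L2→R1→L1→R6 (+1); matched 4.
No augmenting path remains; maximum matching = 4.
König certificate: {L1, L3, L4, R1} is a vertex cover of size 4 (every listed pair touches it), so no matching can be larger.

4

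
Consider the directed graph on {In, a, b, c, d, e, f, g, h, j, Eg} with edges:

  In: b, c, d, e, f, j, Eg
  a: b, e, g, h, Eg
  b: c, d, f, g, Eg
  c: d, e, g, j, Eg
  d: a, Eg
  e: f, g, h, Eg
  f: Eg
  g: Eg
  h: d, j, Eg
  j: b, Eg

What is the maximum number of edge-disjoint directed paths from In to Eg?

7

Assign every edge capacity 1; by Menger, the answer equals the max flow.
Path In→Eg (+1); total 1.
Path In→b→Eg (+1); total 2.
Path In→c→Eg (+1); total 3.
Path In→d→Eg (+1); total 4.
Path In→e→Eg (+1); total 5.
Path In→f→Eg (+1); total 6.
Path In→j→Eg (+1); total 7.
No residual In→Eg path; max flow = 7.
Certifying cut of size 7: {In→Eg, In→b, In→c, In→d, In→e, In→f, In→j}.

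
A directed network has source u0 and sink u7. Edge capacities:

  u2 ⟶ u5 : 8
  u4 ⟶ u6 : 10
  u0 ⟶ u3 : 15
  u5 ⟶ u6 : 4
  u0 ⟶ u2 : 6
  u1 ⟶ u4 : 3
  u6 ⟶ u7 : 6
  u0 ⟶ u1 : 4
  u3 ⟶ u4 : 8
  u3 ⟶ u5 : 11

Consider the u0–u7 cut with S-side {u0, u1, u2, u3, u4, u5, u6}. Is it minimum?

Yes — it is a minimum cut (capacity 6).

Given cut capacity: 6 = 6.
Augment u0→u1→u4→u6→u7: bottleneck 3, flow now 3.
Augment u0→u2→u5→u6→u7: bottleneck 3, flow now 6.
No augmenting path remains; maximum flow = 6.
Cut capacity 6 equals the max flow, so it is a minimum cut.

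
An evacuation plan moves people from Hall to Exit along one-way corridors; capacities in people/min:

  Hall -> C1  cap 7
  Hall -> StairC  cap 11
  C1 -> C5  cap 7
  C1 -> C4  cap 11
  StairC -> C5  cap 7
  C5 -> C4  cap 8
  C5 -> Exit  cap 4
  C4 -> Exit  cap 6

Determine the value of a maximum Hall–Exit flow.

10

Augment Hall→C1→C5→Exit: bottleneck 4, flow now 4.
Augment Hall→C1→C4→Exit: bottleneck 3, flow now 7.
Augment Hall→StairC→C5→C4→Exit: bottleneck 3, flow now 10.
No augmenting path remains; maximum flow = 10.
In the residual graph, reachable from Hall: {Hall, C1, StairC, C5, C4}.
Min-cut edges: C5→Exit (4), C4→Exit (6); capacity 4 + 6 = 10.
This cut is saturated, so no flow can exceed 10.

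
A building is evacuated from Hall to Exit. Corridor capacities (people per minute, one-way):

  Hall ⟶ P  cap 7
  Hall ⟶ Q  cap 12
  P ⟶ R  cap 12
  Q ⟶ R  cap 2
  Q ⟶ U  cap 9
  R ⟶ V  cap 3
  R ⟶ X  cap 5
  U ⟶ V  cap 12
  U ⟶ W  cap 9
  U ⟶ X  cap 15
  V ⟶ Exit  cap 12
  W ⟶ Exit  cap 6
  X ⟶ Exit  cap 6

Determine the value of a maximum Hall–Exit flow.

17

Augment Hall→P→R→V→Exit: bottleneck 3, flow now 3.
Augment Hall→P→R→X→Exit: bottleneck 4, flow now 7.
Augment Hall→Q→R→X→Exit: bottleneck 1, flow now 8.
Augment Hall→Q→U→V→Exit: bottleneck 9, flow now 17.
No augmenting path remains; maximum flow = 17.
In the residual graph, reachable from Hall: {Hall, P, Q, R}.
Min-cut edges: Q→U (9), R→V (3), R→X (5); capacity 9 + 3 + 5 = 17.
This cut is saturated, so no flow can exceed 17.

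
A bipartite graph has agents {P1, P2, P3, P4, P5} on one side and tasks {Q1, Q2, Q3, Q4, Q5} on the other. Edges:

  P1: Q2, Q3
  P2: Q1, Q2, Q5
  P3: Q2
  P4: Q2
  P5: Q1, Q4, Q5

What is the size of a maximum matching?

Unit-capacity flow: source→left, listed edges, right→sink; max matching = max flow.
Augmenting path P1→Q2 (+1); matched 1.
Augmenting path P2→Q1 (+1); matched 2.
Augmenting path P5→Q4 (+1); matched 3.
Augmenting path P3→Q2→P1→Q3 (+1); matched 4.
No augmenting path remains; maximum matching = 4.
König certificate: {P1, P2, P5, Q2} is a vertex cover of size 4 (every listed pair touches it), so no matching can be larger.

4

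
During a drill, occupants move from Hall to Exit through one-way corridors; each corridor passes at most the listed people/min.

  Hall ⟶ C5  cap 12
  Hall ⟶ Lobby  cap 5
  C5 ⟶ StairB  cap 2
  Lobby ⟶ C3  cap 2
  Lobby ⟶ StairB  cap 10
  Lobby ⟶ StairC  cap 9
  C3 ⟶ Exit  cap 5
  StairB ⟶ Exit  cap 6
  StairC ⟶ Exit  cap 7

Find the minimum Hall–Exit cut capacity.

7

Augment Hall→C5→StairB→Exit: bottleneck 2, flow now 2.
Augment Hall→Lobby→C3→Exit: bottleneck 2, flow now 4.
Augment Hall→Lobby→StairB→Exit: bottleneck 3, flow now 7.
No augmenting path remains; maximum flow = 7.
By max-flow min-cut, the minimum cut capacity equals the max flow.
In the residual graph, reachable from Hall: {Hall, C5}.
Min-cut edges: Hall→Lobby (5), C5→StairB (2); capacity 5 + 2 = 7.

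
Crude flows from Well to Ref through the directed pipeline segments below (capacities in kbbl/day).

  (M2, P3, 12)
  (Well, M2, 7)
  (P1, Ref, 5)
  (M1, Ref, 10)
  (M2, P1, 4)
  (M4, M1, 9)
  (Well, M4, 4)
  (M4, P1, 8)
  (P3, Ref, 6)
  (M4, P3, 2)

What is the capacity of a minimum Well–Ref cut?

Augment Well→M2→P3→Ref: bottleneck 6, flow now 6.
Augment Well→M2→P1→Ref: bottleneck 1, flow now 7.
Augment Well→M4→M1→Ref: bottleneck 4, flow now 11.
No augmenting path remains; maximum flow = 11.
By max-flow min-cut, the minimum cut capacity equals the max flow.
In the residual graph, reachable from Well: {Well}.
Min-cut edges: Well→M2 (7), Well→M4 (4); capacity 7 + 4 = 11.

11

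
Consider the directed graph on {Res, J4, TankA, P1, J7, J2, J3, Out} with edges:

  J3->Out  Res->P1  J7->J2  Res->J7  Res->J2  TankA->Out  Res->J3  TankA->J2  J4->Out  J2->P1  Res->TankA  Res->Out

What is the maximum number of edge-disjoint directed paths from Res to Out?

3

Assign every edge capacity 1; by Menger, the answer equals the max flow.
Path Res→Out (+1); total 1.
Path Res→TankA→Out (+1); total 2.
Path Res→J3→Out (+1); total 3.
No residual Res→Out path; max flow = 3.
Certifying cut of size 3: {Res→J3, Res→Out, Res→TankA}.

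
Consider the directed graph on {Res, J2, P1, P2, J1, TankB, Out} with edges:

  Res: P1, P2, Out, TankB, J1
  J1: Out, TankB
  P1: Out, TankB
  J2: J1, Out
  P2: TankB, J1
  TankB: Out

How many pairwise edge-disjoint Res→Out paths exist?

Assign every edge capacity 1; by Menger, the answer equals the max flow.
Path Res→Out (+1); total 1.
Path Res→P1→Out (+1); total 2.
Path Res→J1→Out (+1); total 3.
Path Res→TankB→Out (+1); total 4.
No residual Res→Out path; max flow = 4.
Certifying cut of size 4: {J1→Out, Res→Out, Res→P1, TankB→Out}.

4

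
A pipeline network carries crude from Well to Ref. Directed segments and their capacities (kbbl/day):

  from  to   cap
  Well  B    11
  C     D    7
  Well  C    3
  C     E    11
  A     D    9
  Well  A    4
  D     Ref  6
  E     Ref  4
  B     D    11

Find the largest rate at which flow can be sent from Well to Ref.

9

Augment Well→A→D→Ref: bottleneck 4, flow now 4.
Augment Well→B→D→Ref: bottleneck 2, flow now 6.
Augment Well→C→E→Ref: bottleneck 3, flow now 9.
No augmenting path remains; maximum flow = 9.
In the residual graph, reachable from Well: {Well, A, B, D}.
Min-cut edges: Well→C (3), D→Ref (6); capacity 3 + 6 = 9.
This cut is saturated, so no flow can exceed 9.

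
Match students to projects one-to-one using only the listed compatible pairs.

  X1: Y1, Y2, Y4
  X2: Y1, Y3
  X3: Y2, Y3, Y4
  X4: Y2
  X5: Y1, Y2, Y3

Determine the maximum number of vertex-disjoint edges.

4

Unit-capacity flow: source→left, listed edges, right→sink; max matching = max flow.
Augmenting path X1→Y1 (+1); matched 1.
Augmenting path X2→Y3 (+1); matched 2.
Augmenting path X3→Y2 (+1); matched 3.
Augmenting path X4→Y2→X3→Y4 (+1); matched 4.
No augmenting path remains; maximum matching = 4.
König certificate: {Y1, Y2, Y3, Y4} is a vertex cover of size 4 (every listed pair touches it), so no matching can be larger.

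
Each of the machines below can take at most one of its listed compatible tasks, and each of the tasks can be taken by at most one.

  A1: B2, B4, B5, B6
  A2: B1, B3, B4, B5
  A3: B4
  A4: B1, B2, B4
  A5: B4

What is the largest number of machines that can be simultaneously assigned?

4

Unit-capacity flow: source→left, listed edges, right→sink; max matching = max flow.
Augmenting path A1→B2 (+1); matched 1.
Augmenting path A2→B1 (+1); matched 2.
Augmenting path A3→B4 (+1); matched 3.
Augmenting path A4→B1→A2→B3 (+1); matched 4.
No augmenting path remains; maximum matching = 4.
König certificate: {A1, A2, A4, B4} is a vertex cover of size 4 (every listed pair touches it), so no matching can be larger.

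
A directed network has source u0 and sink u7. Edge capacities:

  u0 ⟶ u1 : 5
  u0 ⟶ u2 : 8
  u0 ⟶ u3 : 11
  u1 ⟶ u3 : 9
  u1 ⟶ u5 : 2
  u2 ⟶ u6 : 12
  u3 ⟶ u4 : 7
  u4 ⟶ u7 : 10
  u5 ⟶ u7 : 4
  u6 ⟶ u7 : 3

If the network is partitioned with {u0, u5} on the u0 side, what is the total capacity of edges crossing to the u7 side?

28

Edges leaving {u0, u5}: u0→u1 (5), u0→u2 (8), u0→u3 (11), u5→u7 (4).
Cut capacity = 5 + 8 + 11 + 4 = 28.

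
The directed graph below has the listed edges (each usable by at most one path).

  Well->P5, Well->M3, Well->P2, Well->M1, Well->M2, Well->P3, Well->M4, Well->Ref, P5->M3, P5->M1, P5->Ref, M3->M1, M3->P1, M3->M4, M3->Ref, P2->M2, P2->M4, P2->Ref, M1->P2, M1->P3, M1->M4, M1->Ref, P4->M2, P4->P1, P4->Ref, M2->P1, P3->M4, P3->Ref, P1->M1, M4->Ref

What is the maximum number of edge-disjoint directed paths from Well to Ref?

Assign every edge capacity 1; by Menger, the answer equals the max flow.
Path Well→Ref (+1); total 1.
Path Well→P5→Ref (+1); total 2.
Path Well→M3→Ref (+1); total 3.
Path Well→P2→Ref (+1); total 4.
Path Well→M1→Ref (+1); total 5.
Path Well→P3→Ref (+1); total 6.
Path Well→M4→Ref (+1); total 7.
No residual Well→Ref path; max flow = 7.
Certifying cut of size 7: {M1→Ref, M4→Ref, P2→Ref, P3→Ref, Well→M3, Well→P5, Well→Ref}.

7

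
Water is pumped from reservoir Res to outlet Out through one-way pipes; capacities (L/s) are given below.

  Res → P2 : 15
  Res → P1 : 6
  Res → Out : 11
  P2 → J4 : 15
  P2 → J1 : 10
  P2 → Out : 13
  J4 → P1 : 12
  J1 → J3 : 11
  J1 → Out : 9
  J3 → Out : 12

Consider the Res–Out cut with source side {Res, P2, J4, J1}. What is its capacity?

62

Edges leaving {Res, P2, J4, J1}: Res→P1 (6), Res→Out (11), P2→Out (13), J4→P1 (12), J1→J3 (11), J1→Out (9).
Cut capacity = 6 + 11 + 13 + 12 + 11 + 9 = 62.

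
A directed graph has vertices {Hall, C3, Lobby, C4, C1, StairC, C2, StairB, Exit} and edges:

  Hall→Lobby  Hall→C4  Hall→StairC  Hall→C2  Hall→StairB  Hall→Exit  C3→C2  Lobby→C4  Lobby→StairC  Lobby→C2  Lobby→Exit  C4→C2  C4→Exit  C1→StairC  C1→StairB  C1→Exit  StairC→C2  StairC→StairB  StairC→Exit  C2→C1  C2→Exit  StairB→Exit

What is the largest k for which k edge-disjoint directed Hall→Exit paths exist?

6

Assign every edge capacity 1; by Menger, the answer equals the max flow.
Path Hall→Exit (+1); total 1.
Path Hall→Lobby→Exit (+1); total 2.
Path Hall→C4→Exit (+1); total 3.
Path Hall→StairC→Exit (+1); total 4.
Path Hall→C2→Exit (+1); total 5.
Path Hall→StairB→Exit (+1); total 6.
No residual Hall→Exit path; max flow = 6.
Certifying cut of size 6: {Hall→C2, Hall→C4, Hall→Exit, Hall→Lobby, Hall→StairB, Hall→StairC}.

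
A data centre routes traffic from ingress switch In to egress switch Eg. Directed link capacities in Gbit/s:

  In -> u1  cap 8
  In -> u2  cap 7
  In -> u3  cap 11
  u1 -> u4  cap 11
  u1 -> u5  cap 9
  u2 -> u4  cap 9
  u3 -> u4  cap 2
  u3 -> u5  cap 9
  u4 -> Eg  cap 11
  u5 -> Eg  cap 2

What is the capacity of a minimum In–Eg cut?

13

Augment In→u1→u4→Eg: bottleneck 8, flow now 8.
Augment In→u2→u4→Eg: bottleneck 3, flow now 11.
Augment In→u3→u5→Eg: bottleneck 2, flow now 13.
No augmenting path remains; maximum flow = 13.
By max-flow min-cut, the minimum cut capacity equals the max flow.
In the residual graph, reachable from In: {In, u1, u2, u3, u4, u5}.
Min-cut edges: u4→Eg (11), u5→Eg (2); capacity 11 + 2 = 13.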